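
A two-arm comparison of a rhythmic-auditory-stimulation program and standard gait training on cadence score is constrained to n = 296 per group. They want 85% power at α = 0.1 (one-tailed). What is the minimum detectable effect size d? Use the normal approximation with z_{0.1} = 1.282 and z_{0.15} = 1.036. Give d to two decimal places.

d_min ≈ 0.19

For two independent groups of n = 296 each: d_min = (z_{α} + z_β)·√(2/n).
z-sum = 1.282 + 1.036 = 2.318.
d_min = 2.318 × √(2/296) = 2.318 × 0.0822 = 0.191.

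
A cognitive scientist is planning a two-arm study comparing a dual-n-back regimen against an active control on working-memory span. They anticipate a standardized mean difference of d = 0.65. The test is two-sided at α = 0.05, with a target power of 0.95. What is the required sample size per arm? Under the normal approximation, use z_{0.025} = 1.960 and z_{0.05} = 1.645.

For two independent groups with equal n: n = 2·((z_{α/2} + z_β) / d)².
z_{α/2} + z_β = 1.960 + 1.645 = 3.605.
n = 2 × (3.605 / 0.65)² = 2 × 5.546² = 2 × 30.76 = 61.5.
Round up to the next whole participant.

n = 62 per group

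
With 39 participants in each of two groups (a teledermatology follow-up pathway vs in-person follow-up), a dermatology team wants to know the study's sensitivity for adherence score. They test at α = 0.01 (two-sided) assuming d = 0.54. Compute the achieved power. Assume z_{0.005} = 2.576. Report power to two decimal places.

For two equal groups, power = Φ(d·√(n/2) − z_{α/2}).
d·√(n/2) = 0.54 × √(39/2) = 0.54 × 4.416 = 2.385.
z_β = 2.385 − 2.576 = -0.191.
Power = Φ(-0.191) = 0.424.

power ≈ 0.42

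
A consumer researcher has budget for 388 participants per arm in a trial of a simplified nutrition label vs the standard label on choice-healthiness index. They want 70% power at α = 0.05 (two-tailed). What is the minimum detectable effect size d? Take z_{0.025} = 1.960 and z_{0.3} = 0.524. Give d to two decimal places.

d_min ≈ 0.18

For two independent groups of n = 388 each: d_min = (z_{α/2} + z_β)·√(2/n).
z-sum = 1.960 + 0.524 = 2.484.
d_min = 2.484 × √(2/388) = 2.484 × 0.0718 = 0.178.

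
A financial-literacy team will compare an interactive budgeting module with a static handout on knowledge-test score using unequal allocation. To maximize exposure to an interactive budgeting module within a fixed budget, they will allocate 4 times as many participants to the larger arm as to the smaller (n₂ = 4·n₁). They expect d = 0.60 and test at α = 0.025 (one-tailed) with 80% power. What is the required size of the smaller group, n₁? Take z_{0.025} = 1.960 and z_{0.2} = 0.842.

n₁ = 28

With allocation ratio k = n₂/n₁ = 4, Var(x̄₁−x̄₂) = σ²(1/n₁ + 1/(k·n₁)) = σ²·(k+1)/(k·n₁).
So n₁ = (1 + 1/k)·((z_{α} + z_β)/d)² = 1.250 × (2.802/0.60)².
n₁ = 1.250 × 21.81 = 27.3.
Round up: n₁ = 28, giving n₂ = 4 × 28 = 112.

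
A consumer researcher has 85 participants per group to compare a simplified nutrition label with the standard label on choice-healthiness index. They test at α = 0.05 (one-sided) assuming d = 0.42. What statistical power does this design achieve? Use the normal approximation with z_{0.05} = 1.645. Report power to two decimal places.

power ≈ 0.86

For two equal groups, power = Φ(d·√(n/2) − z_{α}).
d·√(n/2) = 0.42 × √(85/2) = 0.42 × 6.519 = 2.738.
z_β = 2.738 − 1.645 = 1.093.
Power = Φ(1.093) = 0.863.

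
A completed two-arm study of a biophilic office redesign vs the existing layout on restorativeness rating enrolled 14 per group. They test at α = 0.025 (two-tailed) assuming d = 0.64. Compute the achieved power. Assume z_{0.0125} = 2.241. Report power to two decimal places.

For two equal groups, power = Φ(d·√(n/2) − z_{α/2}).
d·√(n/2) = 0.64 × √(14/2) = 0.64 × 2.646 = 1.693.
z_β = 1.693 − 2.241 = -0.548.
Power = Φ(-0.548) = 0.292.

power ≈ 0.29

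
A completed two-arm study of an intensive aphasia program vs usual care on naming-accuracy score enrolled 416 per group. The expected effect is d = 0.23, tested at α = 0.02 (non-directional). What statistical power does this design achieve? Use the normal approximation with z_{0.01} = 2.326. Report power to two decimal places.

For two equal groups, power = Φ(d·√(n/2) − z_{α/2}).
d·√(n/2) = 0.23 × √(416/2) = 0.23 × 14.422 = 3.317.
z_β = 3.317 − 2.326 = 0.991.
Power = Φ(0.991) = 0.839.

power ≈ 0.84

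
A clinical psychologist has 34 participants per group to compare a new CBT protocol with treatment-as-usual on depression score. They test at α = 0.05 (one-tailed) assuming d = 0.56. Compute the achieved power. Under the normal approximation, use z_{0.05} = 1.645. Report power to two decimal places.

power ≈ 0.75

For two equal groups, power = Φ(d·√(n/2) − z_{α}).
d·√(n/2) = 0.56 × √(34/2) = 0.56 × 4.123 = 2.309.
z_β = 2.309 − 1.645 = 0.664.
Power = Φ(0.664) = 0.747.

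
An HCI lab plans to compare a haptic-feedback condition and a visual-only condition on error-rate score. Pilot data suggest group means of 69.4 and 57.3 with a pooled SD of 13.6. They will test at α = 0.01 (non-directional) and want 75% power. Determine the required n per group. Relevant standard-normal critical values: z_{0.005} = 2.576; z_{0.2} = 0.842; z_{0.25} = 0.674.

n = 27 per group

Cohen's d = |M₁ − M₂| / SD_pooled = |69.4 − 57.3| / 13.6 = 12.1 / 13.6 = 0.890.
For two independent groups with equal n: n = 2·((z_{α/2} + z_β) / d)².
z_{α/2} + z_β = 2.576 + 0.674 = 3.250.
n = 2 × (3.250 / 0.890)² = 2 × 3.652² = 2 × 13.33 = 26.7.
Round up to the next whole participant.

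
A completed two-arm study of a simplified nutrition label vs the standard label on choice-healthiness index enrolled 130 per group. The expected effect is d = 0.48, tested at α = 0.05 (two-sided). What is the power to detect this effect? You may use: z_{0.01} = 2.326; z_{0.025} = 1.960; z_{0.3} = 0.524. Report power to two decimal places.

For two equal groups, power = Φ(d·√(n/2) − z_{α/2}).
d·√(n/2) = 0.48 × √(130/2) = 0.48 × 8.062 = 3.870.
z_β = 3.870 − 1.960 = 1.910.
Power = Φ(1.910) = 0.972.

power ≈ 0.97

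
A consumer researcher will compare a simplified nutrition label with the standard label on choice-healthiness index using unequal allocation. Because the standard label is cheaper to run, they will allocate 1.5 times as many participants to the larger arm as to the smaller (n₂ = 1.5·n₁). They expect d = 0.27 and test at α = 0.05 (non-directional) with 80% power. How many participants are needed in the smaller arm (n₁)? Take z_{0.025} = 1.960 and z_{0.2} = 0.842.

n₁ = 180

With allocation ratio k = n₂/n₁ = 1.5, Var(x̄₁−x̄₂) = σ²(1/n₁ + 1/(k·n₁)) = σ²·(k+1)/(k·n₁).
So n₁ = (1 + 1/k)·((z_{α/2} + z_β)/d)² = 1.667 × (2.802/0.27)².
n₁ = 1.667 × 107.70 = 179.5.
Round up: n₁ = 180, giving n₂ = 1.5 × 180 = 270.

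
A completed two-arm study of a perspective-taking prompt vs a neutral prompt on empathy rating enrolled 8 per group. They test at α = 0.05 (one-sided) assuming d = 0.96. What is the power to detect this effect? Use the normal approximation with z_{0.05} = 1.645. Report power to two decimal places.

For two equal groups, power = Φ(d·√(n/2) − z_{α}).
d·√(n/2) = 0.96 × √(8/2) = 0.96 × 2.000 = 1.920.
z_β = 1.920 − 1.645 = 0.275.
Power = Φ(0.275) = 0.608.

power ≈ 0.61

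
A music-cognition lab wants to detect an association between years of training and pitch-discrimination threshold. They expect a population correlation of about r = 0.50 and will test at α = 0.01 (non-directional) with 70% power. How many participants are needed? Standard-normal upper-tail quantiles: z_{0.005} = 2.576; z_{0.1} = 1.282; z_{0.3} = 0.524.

n = 35

Fisher's z: C = ½·ln((1+r)/(1−r)) = ½·ln(3.0000) = 0.5493.
n = ((z_{α/2} + z_β)/C)² + 3.
(2.576 + 0.524) / 0.5493 = 3.100 / 0.5493 = 5.644.
n = 5.644² + 3 = 31.85 + 3 = 34.8.
Round up.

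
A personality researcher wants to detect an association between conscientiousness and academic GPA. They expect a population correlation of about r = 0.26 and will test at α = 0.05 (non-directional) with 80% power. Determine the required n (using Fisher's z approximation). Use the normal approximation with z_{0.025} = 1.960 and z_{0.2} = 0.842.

Fisher's z: C = ½·ln((1+r)/(1−r)) = ½·ln(1.7027) = 0.2661.
n = ((z_{α/2} + z_β)/C)² + 3.
(1.960 + 0.842) / 0.2661 = 2.802 / 0.2661 = 10.530.
n = 10.530² + 3 = 110.88 + 3 = 113.9.
Round up.

n = 114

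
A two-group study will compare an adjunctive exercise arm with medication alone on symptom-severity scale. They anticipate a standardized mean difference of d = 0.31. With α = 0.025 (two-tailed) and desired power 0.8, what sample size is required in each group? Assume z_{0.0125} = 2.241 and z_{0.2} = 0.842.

n = 198 per group

For two independent groups with equal n: n = 2·((z_{α/2} + z_β) / d)².
z_{α/2} + z_β = 2.241 + 0.842 = 3.083.
n = 2 × (3.083 / 0.31)² = 2 × 9.945² = 2 × 98.91 = 197.8.
Round up to the next whole participant.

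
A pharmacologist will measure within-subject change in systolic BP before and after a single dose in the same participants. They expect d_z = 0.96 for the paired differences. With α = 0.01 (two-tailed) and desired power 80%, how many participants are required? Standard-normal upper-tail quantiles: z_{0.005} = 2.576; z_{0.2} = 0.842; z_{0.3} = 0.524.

For a paired (one-sample on differences) test: n = ((z_{α/2} + z_β) / d)².
z_{α/2} + z_β = 2.576 + 0.842 = 3.418.
n = (3.418 / 0.96)² = 3.560² = 12.68.
Round up.

n = 13 pairs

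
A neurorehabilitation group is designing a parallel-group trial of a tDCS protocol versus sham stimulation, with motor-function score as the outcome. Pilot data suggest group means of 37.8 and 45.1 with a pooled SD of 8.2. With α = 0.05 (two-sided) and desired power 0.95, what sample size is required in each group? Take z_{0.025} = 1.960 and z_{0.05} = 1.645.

Cohen's d = |M₁ − M₂| / SD_pooled = |37.8 − 45.1| / 8.2 = 7.3 / 8.2 = 0.890.
For two independent groups with equal n: n = 2·((z_{α/2} + z_β) / d)².
z_{α/2} + z_β = 1.960 + 1.645 = 3.605.
n = 2 × (3.605 / 0.890)² = 2 × 4.051² = 2 × 16.41 = 32.8.
Round up to the next whole participant.

n = 33 per group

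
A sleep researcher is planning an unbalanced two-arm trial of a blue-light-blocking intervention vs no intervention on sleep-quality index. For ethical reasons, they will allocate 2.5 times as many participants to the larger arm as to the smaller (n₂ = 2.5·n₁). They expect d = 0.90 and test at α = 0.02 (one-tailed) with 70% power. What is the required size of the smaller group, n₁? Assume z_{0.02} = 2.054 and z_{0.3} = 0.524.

n₁ = 12

With allocation ratio k = n₂/n₁ = 2.5, Var(x̄₁−x̄₂) = σ²(1/n₁ + 1/(k·n₁)) = σ²·(k+1)/(k·n₁).
So n₁ = (1 + 1/k)·((z_{α} + z_β)/d)² = 1.400 × (2.578/0.90)².
n₁ = 1.400 × 8.21 = 11.5.
Round up: n₁ = 12, giving n₂ = 2.5 × 12 = 30.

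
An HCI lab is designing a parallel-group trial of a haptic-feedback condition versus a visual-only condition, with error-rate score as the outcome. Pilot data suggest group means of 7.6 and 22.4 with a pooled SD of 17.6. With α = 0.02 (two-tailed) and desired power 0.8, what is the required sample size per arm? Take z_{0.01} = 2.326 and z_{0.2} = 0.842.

n = 29 per group

Cohen's d = |M₁ − M₂| / SD_pooled = |7.6 − 22.4| / 17.6 = 14.8 / 17.6 = 0.841.
For two independent groups with equal n: n = 2·((z_{α/2} + z_β) / d)².
z_{α/2} + z_β = 2.326 + 0.842 = 3.168.
n = 2 × (3.168 / 0.841)² = 2 × 3.767² = 2 × 14.19 = 28.4.
Round up to the next whole participant.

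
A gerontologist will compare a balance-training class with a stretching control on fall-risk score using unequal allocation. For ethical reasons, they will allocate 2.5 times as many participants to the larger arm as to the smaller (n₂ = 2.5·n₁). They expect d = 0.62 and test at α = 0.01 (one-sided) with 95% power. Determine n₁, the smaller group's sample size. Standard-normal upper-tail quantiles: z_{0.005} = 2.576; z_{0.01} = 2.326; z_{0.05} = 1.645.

n₁ = 58

With allocation ratio k = n₂/n₁ = 2.5, Var(x̄₁−x̄₂) = σ²(1/n₁ + 1/(k·n₁)) = σ²·(k+1)/(k·n₁).
So n₁ = (1 + 1/k)·((z_{α} + z_β)/d)² = 1.400 × (3.971/0.62)².
n₁ = 1.400 × 41.02 = 57.4.
Round up: n₁ = 58, giving n₂ = 2.5 × 58 = 145.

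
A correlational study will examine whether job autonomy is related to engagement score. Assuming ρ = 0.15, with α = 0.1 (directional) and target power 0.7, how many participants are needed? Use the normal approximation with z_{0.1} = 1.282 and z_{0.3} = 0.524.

Fisher's z: C = ½·ln((1+r)/(1−r)) = ½·ln(1.3529) = 0.1511.
n = ((z_{α} + z_β)/C)² + 3.
(1.282 + 0.524) / 0.1511 = 1.806 / 0.1511 = 11.952.
n = 11.952² + 3 = 142.86 + 3 = 145.9.
Round up.

n = 146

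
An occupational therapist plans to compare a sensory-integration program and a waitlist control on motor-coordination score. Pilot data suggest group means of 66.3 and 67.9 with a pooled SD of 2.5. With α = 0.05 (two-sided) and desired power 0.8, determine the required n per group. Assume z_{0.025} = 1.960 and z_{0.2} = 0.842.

n = 39 per group

Cohen's d = |M₁ − M₂| / SD_pooled = |66.3 − 67.9| / 2.5 = 1.6 / 2.5 = 0.640.
For two independent groups with equal n: n = 2·((z_{α/2} + z_β) / d)².
z_{α/2} + z_β = 1.960 + 0.842 = 2.802.
n = 2 × (2.802 / 0.640)² = 2 × 4.378² = 2 × 19.17 = 38.3.
Round up to the next whole participant.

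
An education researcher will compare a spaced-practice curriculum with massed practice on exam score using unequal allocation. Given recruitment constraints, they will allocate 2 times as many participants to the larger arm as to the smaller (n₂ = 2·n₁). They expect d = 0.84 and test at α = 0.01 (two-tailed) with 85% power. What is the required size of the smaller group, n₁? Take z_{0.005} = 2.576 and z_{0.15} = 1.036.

With allocation ratio k = n₂/n₁ = 2, Var(x̄₁−x̄₂) = σ²(1/n₁ + 1/(k·n₁)) = σ²·(k+1)/(k·n₁).
So n₁ = (1 + 1/k)·((z_{α/2} + z_β)/d)² = 1.500 × (3.612/0.84)².
n₁ = 1.500 × 18.49 = 27.7.
Round up: n₁ = 28, giving n₂ = 2 × 28 = 56.

n₁ = 28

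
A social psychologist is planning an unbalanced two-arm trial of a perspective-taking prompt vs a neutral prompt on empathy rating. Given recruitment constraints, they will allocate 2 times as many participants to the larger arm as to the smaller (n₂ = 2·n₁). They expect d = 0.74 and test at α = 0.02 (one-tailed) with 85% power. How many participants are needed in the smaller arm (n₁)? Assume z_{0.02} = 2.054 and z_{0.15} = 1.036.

With allocation ratio k = n₂/n₁ = 2, Var(x̄₁−x̄₂) = σ²(1/n₁ + 1/(k·n₁)) = σ²·(k+1)/(k·n₁).
So n₁ = (1 + 1/k)·((z_{α} + z_β)/d)² = 1.500 × (3.090/0.74)².
n₁ = 1.500 × 17.44 = 26.2.
Round up: n₁ = 27, giving n₂ = 2 × 27 = 54.

n₁ = 27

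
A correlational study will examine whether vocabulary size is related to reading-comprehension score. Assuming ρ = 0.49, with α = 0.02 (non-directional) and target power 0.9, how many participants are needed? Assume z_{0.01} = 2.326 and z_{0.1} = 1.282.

Fisher's z: C = ½·ln((1+r)/(1−r)) = ½·ln(2.9216) = 0.5361.
n = ((z_{α/2} + z_β)/C)² + 3.
(2.326 + 1.282) / 0.5361 = 3.608 / 0.5361 = 6.730.
n = 6.730² + 3 = 45.29 + 3 = 48.3.
Round up.

n = 49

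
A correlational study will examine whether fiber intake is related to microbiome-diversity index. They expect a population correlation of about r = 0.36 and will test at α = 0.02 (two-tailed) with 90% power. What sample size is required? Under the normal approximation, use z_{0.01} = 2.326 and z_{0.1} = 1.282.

n = 95

Fisher's z: C = ½·ln((1+r)/(1−r)) = ½·ln(2.1250) = 0.3769.
n = ((z_{α/2} + z_β)/C)² + 3.
(2.326 + 1.282) / 0.3769 = 3.608 / 0.3769 = 9.573.
n = 9.573² + 3 = 91.64 + 3 = 94.6.
Round up.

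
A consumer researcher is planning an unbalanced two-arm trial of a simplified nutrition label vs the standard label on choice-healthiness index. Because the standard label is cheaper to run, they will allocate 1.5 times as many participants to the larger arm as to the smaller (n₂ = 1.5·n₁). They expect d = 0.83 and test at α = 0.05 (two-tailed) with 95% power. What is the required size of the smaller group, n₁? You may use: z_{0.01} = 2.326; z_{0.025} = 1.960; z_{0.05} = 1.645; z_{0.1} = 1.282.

With allocation ratio k = n₂/n₁ = 1.5, Var(x̄₁−x̄₂) = σ²(1/n₁ + 1/(k·n₁)) = σ²·(k+1)/(k·n₁).
So n₁ = (1 + 1/k)·((z_{α/2} + z_β)/d)² = 1.667 × (3.605/0.83)².
n₁ = 1.667 × 18.86 = 31.4.
Round up: n₁ = 32, giving n₂ = 1.5 × 32 = 48.

n₁ = 32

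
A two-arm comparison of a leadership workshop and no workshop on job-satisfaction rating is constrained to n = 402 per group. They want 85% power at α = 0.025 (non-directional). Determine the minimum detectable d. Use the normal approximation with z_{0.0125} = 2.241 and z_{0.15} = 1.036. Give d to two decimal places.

For two independent groups of n = 402 each: d_min = (z_{α/2} + z_β)·√(2/n).
z-sum = 2.241 + 1.036 = 3.277.
d_min = 3.277 × √(2/402) = 3.277 × 0.0705 = 0.231.

d_min ≈ 0.23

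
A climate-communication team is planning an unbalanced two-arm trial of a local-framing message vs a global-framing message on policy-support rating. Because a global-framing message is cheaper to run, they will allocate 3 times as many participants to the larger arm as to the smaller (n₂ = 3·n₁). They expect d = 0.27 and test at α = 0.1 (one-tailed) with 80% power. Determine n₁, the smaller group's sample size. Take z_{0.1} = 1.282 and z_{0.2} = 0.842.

With allocation ratio k = n₂/n₁ = 3, Var(x̄₁−x̄₂) = σ²(1/n₁ + 1/(k·n₁)) = σ²·(k+1)/(k·n₁).
So n₁ = (1 + 1/k)·((z_{α} + z_β)/d)² = 1.333 × (2.124/0.27)².
n₁ = 1.333 × 61.88 = 82.5.
Round up: n₁ = 83, giving n₂ = 3 × 83 = 249.

n₁ = 83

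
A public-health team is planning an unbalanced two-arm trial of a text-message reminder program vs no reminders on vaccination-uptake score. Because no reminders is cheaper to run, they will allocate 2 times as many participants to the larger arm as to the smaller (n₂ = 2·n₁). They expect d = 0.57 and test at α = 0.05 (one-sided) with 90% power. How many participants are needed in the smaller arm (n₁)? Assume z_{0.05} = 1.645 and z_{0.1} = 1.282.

With allocation ratio k = n₂/n₁ = 2, Var(x̄₁−x̄₂) = σ²(1/n₁ + 1/(k·n₁)) = σ²·(k+1)/(k·n₁).
So n₁ = (1 + 1/k)·((z_{α} + z_β)/d)² = 1.500 × (2.927/0.57)².
n₁ = 1.500 × 26.37 = 39.6.
Round up: n₁ = 40, giving n₂ = 2 × 40 = 80.

n₁ = 40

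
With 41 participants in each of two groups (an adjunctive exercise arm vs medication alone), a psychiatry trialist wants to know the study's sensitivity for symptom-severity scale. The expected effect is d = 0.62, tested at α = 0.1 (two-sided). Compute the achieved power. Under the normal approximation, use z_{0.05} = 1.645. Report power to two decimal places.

For two equal groups, power = Φ(d·√(n/2) − z_{α/2}).
d·√(n/2) = 0.62 × √(41/2) = 0.62 × 4.528 = 2.807.
z_β = 2.807 − 1.645 = 1.162.
Power = Φ(1.162) = 0.877.

power ≈ 0.88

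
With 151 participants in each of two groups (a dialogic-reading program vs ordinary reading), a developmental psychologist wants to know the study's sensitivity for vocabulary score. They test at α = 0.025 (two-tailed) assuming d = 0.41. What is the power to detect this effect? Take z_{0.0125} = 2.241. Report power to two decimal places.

power ≈ 0.91

For two equal groups, power = Φ(d·√(n/2) − z_{α/2}).
d·√(n/2) = 0.41 × √(151/2) = 0.41 × 8.689 = 3.563.
z_β = 3.563 − 2.241 = 1.322.
Power = Φ(1.322) = 0.907.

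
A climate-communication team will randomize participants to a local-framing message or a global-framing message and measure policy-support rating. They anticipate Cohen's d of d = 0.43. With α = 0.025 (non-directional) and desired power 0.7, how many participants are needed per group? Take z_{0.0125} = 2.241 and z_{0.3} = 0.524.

For two independent groups with equal n: n = 2·((z_{α/2} + z_β) / d)².
z_{α/2} + z_β = 2.241 + 0.524 = 2.765.
n = 2 × (2.765 / 0.43)² = 2 × 6.430² = 2 × 41.35 = 82.7.
Round up to the next whole participant.

n = 83 per group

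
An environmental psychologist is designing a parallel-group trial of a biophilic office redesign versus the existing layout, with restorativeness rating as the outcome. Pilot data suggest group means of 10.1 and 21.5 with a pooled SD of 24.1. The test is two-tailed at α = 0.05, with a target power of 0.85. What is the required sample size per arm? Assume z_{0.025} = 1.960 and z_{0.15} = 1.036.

Cohen's d = |M₁ − M₂| / SD_pooled = |10.1 − 21.5| / 24.1 = 11.4 / 24.1 = 0.473.
For two independent groups with equal n: n = 2·((z_{α/2} + z_β) / d)².
z_{α/2} + z_β = 1.960 + 1.036 = 2.996.
n = 2 × (2.996 / 0.473)² = 2 × 6.334² = 2 × 40.12 = 80.2.
Round up to the next whole participant.

n = 81 per group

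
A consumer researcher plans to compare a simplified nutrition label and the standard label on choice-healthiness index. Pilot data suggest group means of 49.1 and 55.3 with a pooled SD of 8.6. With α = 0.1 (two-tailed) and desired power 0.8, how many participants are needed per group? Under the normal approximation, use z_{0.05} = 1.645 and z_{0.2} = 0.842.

n = 24 per group

Cohen's d = |M₁ − M₂| / SD_pooled = |49.1 − 55.3| / 8.6 = 6.2 / 8.6 = 0.721.
For two independent groups with equal n: n = 2·((z_{α/2} + z_β) / d)².
z_{α/2} + z_β = 1.645 + 0.842 = 2.487.
n = 2 × (2.487 / 0.721)² = 2 × 3.449² = 2 × 11.90 = 23.8.
Round up to the next whole participant.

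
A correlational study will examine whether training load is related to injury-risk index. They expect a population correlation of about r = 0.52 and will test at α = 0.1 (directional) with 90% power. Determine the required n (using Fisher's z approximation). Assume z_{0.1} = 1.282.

Fisher's z: C = ½·ln((1+r)/(1−r)) = ½·ln(3.1667) = 0.5763.
n = ((z_{α} + z_β)/C)² + 3.
(1.282 + 1.282) / 0.5763 = 2.564 / 0.5763 = 4.449.
n = 4.449² + 3 = 19.79 + 3 = 22.8.
Round up.

n = 23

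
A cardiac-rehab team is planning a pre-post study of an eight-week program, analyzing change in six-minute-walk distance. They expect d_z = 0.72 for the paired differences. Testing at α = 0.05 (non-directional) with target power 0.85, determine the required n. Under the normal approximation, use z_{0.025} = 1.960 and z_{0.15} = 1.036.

n = 18 pairs

For a paired (one-sample on differences) test: n = ((z_{α/2} + z_β) / d)².
z_{α/2} + z_β = 1.960 + 1.036 = 2.996.
n = (2.996 / 0.72)² = 4.161² = 17.31.
Round up.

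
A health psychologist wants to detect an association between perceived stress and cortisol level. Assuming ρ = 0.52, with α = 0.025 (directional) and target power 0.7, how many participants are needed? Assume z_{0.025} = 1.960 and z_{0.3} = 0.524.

Fisher's z: C = ½·ln((1+r)/(1−r)) = ½·ln(3.1667) = 0.5763.
n = ((z_{α} + z_β)/C)² + 3.
(1.960 + 0.524) / 0.5763 = 2.484 / 0.5763 = 4.310.
n = 4.310² + 3 = 18.58 + 3 = 21.6.
Round up.

n = 22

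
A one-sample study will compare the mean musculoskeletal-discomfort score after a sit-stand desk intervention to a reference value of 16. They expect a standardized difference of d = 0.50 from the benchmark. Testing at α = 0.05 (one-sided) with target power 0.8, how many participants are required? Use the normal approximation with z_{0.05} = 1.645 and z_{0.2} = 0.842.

n = 25

For a one-sample test: n = ((z_{α} + z_β) / d)².
z_{α} + z_β = 1.645 + 0.842 = 2.487.
n = (2.487 / 0.50)² = 4.974² = 24.74.
Round up.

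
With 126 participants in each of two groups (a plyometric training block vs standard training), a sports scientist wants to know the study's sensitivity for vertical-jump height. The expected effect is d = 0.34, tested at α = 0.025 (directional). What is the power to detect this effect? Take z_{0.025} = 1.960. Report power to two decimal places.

power ≈ 0.77

For two equal groups, power = Φ(d·√(n/2) − z_{α}).
d·√(n/2) = 0.34 × √(126/2) = 0.34 × 7.937 = 2.699.
z_β = 2.699 − 1.960 = 0.739.
Power = Φ(0.739) = 0.770.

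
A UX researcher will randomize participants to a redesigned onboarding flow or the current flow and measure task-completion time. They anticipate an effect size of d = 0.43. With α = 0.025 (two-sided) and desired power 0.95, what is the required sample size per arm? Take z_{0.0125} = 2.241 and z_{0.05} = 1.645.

n = 164 per group

For two independent groups with equal n: n = 2·((z_{α/2} + z_β) / d)².
z_{α/2} + z_β = 2.241 + 1.645 = 3.886.
n = 2 × (3.886 / 0.43)² = 2 × 9.037² = 2 × 81.67 = 163.3.
Round up to the next whole participant.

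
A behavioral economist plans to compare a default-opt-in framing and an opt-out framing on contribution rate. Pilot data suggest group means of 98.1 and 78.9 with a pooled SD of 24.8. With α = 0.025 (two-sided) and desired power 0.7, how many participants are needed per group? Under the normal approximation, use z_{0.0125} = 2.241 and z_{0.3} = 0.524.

Cohen's d = |M₁ − M₂| / SD_pooled = |98.1 − 78.9| / 24.8 = 19.2 / 24.8 = 0.774.
For two independent groups with equal n: n = 2·((z_{α/2} + z_β) / d)².
z_{α/2} + z_β = 2.241 + 0.524 = 2.765.
n = 2 × (2.765 / 0.774)² = 2 × 3.572² = 2 × 12.76 = 25.5.
Round up to the next whole participant.

n = 26 per group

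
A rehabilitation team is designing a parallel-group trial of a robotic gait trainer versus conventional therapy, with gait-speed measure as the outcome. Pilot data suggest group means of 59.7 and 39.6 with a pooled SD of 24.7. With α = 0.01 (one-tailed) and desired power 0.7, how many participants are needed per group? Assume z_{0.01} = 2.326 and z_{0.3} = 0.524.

n = 25 per group

Cohen's d = |M₁ − M₂| / SD_pooled = |59.7 − 39.6| / 24.7 = 20.1 / 24.7 = 0.814.
For two independent groups with equal n: n = 2·((z_{α} + z_β) / d)².
z_{α} + z_β = 2.326 + 0.524 = 2.850.
n = 2 × (2.850 / 0.814)² = 2 × 3.501² = 2 × 12.26 = 24.5.
Round up to the next whole participant.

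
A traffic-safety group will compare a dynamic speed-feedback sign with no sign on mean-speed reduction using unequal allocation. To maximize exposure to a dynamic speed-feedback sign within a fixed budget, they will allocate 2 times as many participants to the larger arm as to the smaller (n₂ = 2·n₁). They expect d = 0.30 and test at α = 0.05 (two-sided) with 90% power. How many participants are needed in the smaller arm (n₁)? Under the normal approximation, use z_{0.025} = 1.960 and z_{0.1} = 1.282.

n₁ = 176

With allocation ratio k = n₂/n₁ = 2, Var(x̄₁−x̄₂) = σ²(1/n₁ + 1/(k·n₁)) = σ²·(k+1)/(k·n₁).
So n₁ = (1 + 1/k)·((z_{α/2} + z_β)/d)² = 1.500 × (3.242/0.30)².
n₁ = 1.500 × 116.78 = 175.2.
Round up: n₁ = 176, giving n₂ = 2 × 176 = 352.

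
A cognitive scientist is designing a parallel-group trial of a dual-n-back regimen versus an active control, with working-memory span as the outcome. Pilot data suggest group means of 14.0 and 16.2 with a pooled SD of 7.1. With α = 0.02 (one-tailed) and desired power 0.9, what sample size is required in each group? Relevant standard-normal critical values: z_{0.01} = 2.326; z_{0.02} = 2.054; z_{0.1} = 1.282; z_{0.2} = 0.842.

Cohen's d = |M₁ − M₂| / SD_pooled = |14.0 − 16.2| / 7.1 = 2.2 / 7.1 = 0.310.
For two independent groups with equal n: n = 2·((z_{α} + z_β) / d)².
z_{α} + z_β = 2.054 + 1.282 = 3.336.
n = 2 × (3.336 / 0.310)² = 2 × 10.761² = 2 × 115.81 = 231.6.
Round up to the next whole participant.

n = 232 per group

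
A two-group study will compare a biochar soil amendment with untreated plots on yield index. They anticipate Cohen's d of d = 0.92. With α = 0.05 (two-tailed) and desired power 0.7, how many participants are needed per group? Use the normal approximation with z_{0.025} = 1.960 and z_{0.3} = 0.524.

n = 15 per group

For two independent groups with equal n: n = 2·((z_{α/2} + z_β) / d)².
z_{α/2} + z_β = 1.960 + 0.524 = 2.484.
n = 2 × (2.484 / 0.92)² = 2 × 2.700² = 2 × 7.29 = 14.6.
Round up to the next whole participant.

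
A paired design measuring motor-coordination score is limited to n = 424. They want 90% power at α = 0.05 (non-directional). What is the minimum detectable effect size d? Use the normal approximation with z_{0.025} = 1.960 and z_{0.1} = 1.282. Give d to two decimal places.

For a single sample (or paired design) of n = 424: d_min = (z_{α/2} + z_β)/√n.
z-sum = 1.960 + 1.282 = 3.242.
d_min = 3.242 / √424 = 3.242 / 20.591 = 0.157.

d_min ≈ 0.16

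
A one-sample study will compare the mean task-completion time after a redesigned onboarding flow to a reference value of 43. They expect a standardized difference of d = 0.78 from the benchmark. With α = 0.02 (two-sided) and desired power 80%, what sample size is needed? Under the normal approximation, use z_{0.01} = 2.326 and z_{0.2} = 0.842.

For a one-sample test: n = ((z_{α/2} + z_β) / d)².
z_{α/2} + z_β = 2.326 + 0.842 = 3.168.
n = (3.168 / 0.78)² = 4.062² = 16.50.
Round up.

n = 17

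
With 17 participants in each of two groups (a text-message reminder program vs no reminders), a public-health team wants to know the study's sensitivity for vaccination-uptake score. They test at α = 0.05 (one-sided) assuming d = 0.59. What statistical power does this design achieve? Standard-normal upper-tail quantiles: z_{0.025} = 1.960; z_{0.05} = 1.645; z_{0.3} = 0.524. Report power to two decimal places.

power ≈ 0.53

For two equal groups, power = Φ(d·√(n/2) − z_{α}).
d·√(n/2) = 0.59 × √(17/2) = 0.59 × 2.915 = 1.720.
z_β = 1.720 − 1.645 = 0.075.
Power = Φ(0.075) = 0.530.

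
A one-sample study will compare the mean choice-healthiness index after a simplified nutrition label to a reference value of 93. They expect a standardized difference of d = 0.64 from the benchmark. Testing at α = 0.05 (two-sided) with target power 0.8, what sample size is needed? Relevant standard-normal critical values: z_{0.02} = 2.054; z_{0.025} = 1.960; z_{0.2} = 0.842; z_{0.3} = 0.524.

n = 20

For a one-sample test: n = ((z_{α/2} + z_β) / d)².
z_{α/2} + z_β = 1.960 + 0.842 = 2.802.
n = (2.802 / 0.64)² = 4.378² = 19.17.
Round up.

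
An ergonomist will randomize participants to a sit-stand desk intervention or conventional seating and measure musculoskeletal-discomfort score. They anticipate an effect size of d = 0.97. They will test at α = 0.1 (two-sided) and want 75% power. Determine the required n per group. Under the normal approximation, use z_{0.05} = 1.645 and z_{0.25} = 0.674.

n = 12 per group

For two independent groups with equal n: n = 2·((z_{α/2} + z_β) / d)².
z_{α/2} + z_β = 1.645 + 0.674 = 2.319.
n = 2 × (2.319 / 0.97)² = 2 × 2.391² = 2 × 5.72 = 11.4.
Round up to the next whole participant.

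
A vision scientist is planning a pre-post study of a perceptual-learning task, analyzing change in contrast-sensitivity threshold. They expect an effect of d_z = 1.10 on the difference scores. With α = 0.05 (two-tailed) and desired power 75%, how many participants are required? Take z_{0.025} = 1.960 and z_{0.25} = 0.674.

n = 6 pairs

For a paired (one-sample on differences) test: n = ((z_{α/2} + z_β) / d)².
z_{α/2} + z_β = 1.960 + 0.674 = 2.634.
n = (2.634 / 1.10)² = 2.395² = 5.73.
Round up.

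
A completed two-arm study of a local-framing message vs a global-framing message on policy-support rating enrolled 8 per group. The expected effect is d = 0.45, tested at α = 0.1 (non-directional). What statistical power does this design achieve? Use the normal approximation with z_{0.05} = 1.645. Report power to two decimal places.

power ≈ 0.23

For two equal groups, power = Φ(d·√(n/2) − z_{α/2}).
d·√(n/2) = 0.45 × √(8/2) = 0.45 × 2.000 = 0.900.
z_β = 0.900 − 1.645 = -0.745.
Power = Φ(-0.745) = 0.228.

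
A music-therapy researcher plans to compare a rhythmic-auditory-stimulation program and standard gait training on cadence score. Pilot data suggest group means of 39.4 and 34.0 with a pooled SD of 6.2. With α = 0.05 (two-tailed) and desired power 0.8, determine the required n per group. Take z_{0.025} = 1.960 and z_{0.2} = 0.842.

n = 21 per group

Cohen's d = |M₁ − M₂| / SD_pooled = |39.4 − 34.0| / 6.2 = 5.4 / 6.2 = 0.871.
For two independent groups with equal n: n = 2·((z_{α/2} + z_β) / d)².
z_{α/2} + z_β = 1.960 + 0.842 = 2.802.
n = 2 × (2.802 / 0.871)² = 2 × 3.217² = 2 × 10.35 = 20.7.
Round up to the next whole participant.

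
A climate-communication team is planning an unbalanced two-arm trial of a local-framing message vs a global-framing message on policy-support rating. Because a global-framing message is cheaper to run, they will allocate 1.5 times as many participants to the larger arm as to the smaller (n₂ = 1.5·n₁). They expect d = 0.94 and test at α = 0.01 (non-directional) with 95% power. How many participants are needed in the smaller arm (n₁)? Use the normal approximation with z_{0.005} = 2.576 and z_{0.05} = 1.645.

With allocation ratio k = n₂/n₁ = 1.5, Var(x̄₁−x̄₂) = σ²(1/n₁ + 1/(k·n₁)) = σ²·(k+1)/(k·n₁).
So n₁ = (1 + 1/k)·((z_{α/2} + z_β)/d)² = 1.667 × (4.221/0.94)².
n₁ = 1.667 × 20.16 = 33.6.
Round up: n₁ = 34, giving n₂ = 1.5 × 34 = 51.

n₁ = 34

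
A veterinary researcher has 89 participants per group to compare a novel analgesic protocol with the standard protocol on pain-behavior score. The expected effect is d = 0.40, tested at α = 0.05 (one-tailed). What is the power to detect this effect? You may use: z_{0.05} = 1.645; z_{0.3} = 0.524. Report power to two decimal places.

For two equal groups, power = Φ(d·√(n/2) − z_{α}).
d·√(n/2) = 0.40 × √(89/2) = 0.40 × 6.671 = 2.668.
z_β = 2.668 − 1.645 = 1.023.
Power = Φ(1.023) = 0.847.

power ≈ 0.85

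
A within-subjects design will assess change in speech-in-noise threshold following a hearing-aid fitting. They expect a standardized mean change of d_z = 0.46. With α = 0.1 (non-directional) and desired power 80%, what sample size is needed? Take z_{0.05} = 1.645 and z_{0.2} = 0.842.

n = 30 pairs

For a paired (one-sample on differences) test: n = ((z_{α/2} + z_β) / d)².
z_{α/2} + z_β = 1.645 + 0.842 = 2.487.
n = (2.487 / 0.46)² = 5.407² = 29.23.
Round up.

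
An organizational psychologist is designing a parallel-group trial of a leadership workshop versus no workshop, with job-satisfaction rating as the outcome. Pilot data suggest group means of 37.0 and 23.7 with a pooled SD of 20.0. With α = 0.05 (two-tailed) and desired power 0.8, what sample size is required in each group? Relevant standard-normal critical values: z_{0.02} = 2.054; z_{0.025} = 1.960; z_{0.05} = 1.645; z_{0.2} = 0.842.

n = 36 per group

Cohen's d = |M₁ − M₂| / SD_pooled = |37.0 − 23.7| / 20.0 = 13.3 / 20.0 = 0.665.
For two independent groups with equal n: n = 2·((z_{α/2} + z_β) / d)².
z_{α/2} + z_β = 1.960 + 0.842 = 2.802.
n = 2 × (2.802 / 0.665)² = 2 × 4.214² = 2 × 17.75 = 35.5.
Round up to the next whole participant.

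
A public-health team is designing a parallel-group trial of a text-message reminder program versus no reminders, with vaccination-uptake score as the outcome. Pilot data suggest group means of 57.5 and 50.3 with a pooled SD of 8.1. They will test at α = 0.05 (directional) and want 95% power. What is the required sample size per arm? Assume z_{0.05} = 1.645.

Cohen's d = |M₁ − M₂| / SD_pooled = |57.5 − 50.3| / 8.1 = 7.2 / 8.1 = 0.889.
For two independent groups with equal n: n = 2·((z_{α} + z_β) / d)².
z_{α} + z_β = 1.645 + 1.645 = 3.290.
n = 2 × (3.290 / 0.889)² = 2 × 3.701² = 2 × 13.70 = 27.4.
Round up to the next whole participant.

n = 28 per group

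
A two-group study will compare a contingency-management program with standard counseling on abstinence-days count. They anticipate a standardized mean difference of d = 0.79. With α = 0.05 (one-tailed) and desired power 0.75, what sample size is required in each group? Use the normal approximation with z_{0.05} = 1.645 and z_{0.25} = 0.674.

For two independent groups with equal n: n = 2·((z_{α} + z_β) / d)².
z_{α} + z_β = 1.645 + 0.674 = 2.319.
n = 2 × (2.319 / 0.79)² = 2 × 2.935² = 2 × 8.62 = 17.2.
Round up to the next whole participant.

n = 18 per group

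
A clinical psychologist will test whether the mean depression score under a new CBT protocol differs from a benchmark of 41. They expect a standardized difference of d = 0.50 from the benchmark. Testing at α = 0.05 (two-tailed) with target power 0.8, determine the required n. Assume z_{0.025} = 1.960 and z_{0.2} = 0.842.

n = 32

For a one-sample test: n = ((z_{α/2} + z_β) / d)².
z_{α/2} + z_β = 1.960 + 0.842 = 2.802.
n = (2.802 / 0.50)² = 5.604² = 31.40.
Round up.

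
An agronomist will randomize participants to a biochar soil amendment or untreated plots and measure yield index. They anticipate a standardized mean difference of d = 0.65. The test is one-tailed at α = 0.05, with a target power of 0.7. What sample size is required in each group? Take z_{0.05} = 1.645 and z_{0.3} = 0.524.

For two independent groups with equal n: n = 2·((z_{α} + z_β) / d)².
z_{α} + z_β = 1.645 + 0.524 = 2.169.
n = 2 × (2.169 / 0.65)² = 2 × 3.337² = 2 × 11.14 = 22.3.
Round up to the next whole participant.

n = 23 per group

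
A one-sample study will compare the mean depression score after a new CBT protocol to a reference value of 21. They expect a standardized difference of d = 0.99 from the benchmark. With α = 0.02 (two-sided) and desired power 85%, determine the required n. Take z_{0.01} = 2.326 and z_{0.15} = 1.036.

For a one-sample test: n = ((z_{α/2} + z_β) / d)².
z_{α/2} + z_β = 2.326 + 1.036 = 3.362.
n = (3.362 / 0.99)² = 3.396² = 11.53.
Round up.

n = 12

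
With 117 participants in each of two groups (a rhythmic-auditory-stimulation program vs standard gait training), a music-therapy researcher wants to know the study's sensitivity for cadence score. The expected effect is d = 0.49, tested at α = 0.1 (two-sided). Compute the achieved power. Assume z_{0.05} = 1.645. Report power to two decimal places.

For two equal groups, power = Φ(d·√(n/2) − z_{α/2}).
d·√(n/2) = 0.49 × √(117/2) = 0.49 × 7.649 = 3.748.
z_β = 3.748 − 1.645 = 2.103.
Power = Φ(2.103) = 0.982.

power ≈ 0.98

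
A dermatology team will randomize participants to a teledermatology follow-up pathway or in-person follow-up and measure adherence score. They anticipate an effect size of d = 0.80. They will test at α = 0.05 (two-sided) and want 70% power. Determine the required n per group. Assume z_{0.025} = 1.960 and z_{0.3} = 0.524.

For two independent groups with equal n: n = 2·((z_{α/2} + z_β) / d)².
z_{α/2} + z_β = 1.960 + 0.524 = 2.484.
n = 2 × (2.484 / 0.80)² = 2 × 3.105² = 2 × 9.64 = 19.3.
Round up to the next whole participant.

n = 20 per group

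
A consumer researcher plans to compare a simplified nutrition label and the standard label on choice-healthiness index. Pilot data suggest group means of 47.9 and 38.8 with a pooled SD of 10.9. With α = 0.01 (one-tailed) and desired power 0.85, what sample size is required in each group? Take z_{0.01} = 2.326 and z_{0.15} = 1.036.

Cohen's d = |M₁ − M₂| / SD_pooled = |47.9 − 38.8| / 10.9 = 9.1 / 10.9 = 0.835.
For two independent groups with equal n: n = 2·((z_{α} + z_β) / d)².
z_{α} + z_β = 2.326 + 1.036 = 3.362.
n = 2 × (3.362 / 0.835)² = 2 × 4.026² = 2 × 16.21 = 32.4.
Round up to the next whole participant.

n = 33 per group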